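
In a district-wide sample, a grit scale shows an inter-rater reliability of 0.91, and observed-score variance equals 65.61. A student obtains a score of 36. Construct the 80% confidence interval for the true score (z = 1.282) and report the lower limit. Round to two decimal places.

32.88

SD = √65.61 = 8.10000
SEM = 8.10000·√(1 − 0.91000) ≈ 2.43000
Margin = 1.282 · 2.43000 ≈ 3.11526
Lower limit = 36 − 3.11526 ≈ 32.88474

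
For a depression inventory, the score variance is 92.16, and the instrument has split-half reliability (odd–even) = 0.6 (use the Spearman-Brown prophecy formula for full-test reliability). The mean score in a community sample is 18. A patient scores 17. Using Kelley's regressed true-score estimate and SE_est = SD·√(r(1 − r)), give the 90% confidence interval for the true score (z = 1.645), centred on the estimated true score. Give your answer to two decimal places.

[10.41, 24.09]

SD = √92.16 = 9.600
Full-length reliability (Spearman-Brown) = 2(0.6)/(1+0.6) ≃ 0.750
T̂ = r·X + (1 − r)·M = 0.750×17 + 0.250×18 = 12.750 + 4.500 ≃ 17.250
SE_est = SD × √(r(1 − r)) = 9.600 × √0.188 ≃ 9.600 × 0.433 ≃ 4.157
CI = 17.250 ± 1.645 × 4.157 → [10.412, 24.088]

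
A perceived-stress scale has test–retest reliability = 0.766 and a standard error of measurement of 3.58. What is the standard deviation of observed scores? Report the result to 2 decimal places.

7.40

SD = SEM / √(1 − r) = 3.58 / √0.234 ≈ 3.58 / 0.484 ≈ 7.401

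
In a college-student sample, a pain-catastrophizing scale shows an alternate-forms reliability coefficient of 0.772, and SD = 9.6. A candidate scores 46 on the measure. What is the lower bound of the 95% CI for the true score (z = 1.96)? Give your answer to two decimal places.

37.02

SEM = 9.600*√(1 − 0.772) ≈ 4.584
Half-width = 1.96*4.584 ≈ 8.985
Lower bound: 46 − 8.985 = 37.015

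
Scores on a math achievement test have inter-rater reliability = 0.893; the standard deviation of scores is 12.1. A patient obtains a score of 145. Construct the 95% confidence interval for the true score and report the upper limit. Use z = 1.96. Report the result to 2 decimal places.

152.76

SEM = 12.1000*√(1 − 0.8930) ≈ 3.9580
Half-width = 1.96*3.9580 ≈ 7.7577
Upper bound: 145 + 7.7577 = 152.7577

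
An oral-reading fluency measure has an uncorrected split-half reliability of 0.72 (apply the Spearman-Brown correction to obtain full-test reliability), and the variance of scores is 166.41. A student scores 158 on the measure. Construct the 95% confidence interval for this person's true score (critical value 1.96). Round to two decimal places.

[147.80, 168.20]

SD = √166.41 ≈ 12.900
Full-length reliability (Spearman-Brown) = 2(0.72)/(1+0.72) ≈ 0.837
The standard error of measurement is 12.900×√(1 − 0.837) ≈ 12.900×0.403 ≈ 5.205.
Half-width = 1.96×5.205 ≈ 10.201
95% CI: 158 ± 10.201 = [147.799, 168.201]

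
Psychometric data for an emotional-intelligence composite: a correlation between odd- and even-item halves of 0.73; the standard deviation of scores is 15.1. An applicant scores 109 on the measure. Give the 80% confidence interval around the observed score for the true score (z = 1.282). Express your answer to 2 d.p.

[101.35, 116.65]

Spearman-Brown: r = 2(0.73) / (1 + 0.73) = 1.4600 / 1.7300 ≃ 0.8439
SEM = 15.1000×√(1 − 0.8439) ≃ 5.9653
Margin = 1.282 × 5.9653 ≃ 7.6476
Interval: (101.3524, 116.6476)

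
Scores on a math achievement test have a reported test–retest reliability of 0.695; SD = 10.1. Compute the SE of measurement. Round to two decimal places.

5.58

The standard error of measurement is 10.100*√(1 − 0.695) ≈ 10.100*0.552 ≈ 5.578.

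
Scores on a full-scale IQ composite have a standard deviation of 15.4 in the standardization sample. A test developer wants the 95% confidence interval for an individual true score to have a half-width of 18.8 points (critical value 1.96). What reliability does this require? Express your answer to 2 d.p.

0.61

Required SEM = 18.8 / 1.96 ≃ 9.5918
Required reliability = 1 − (SEM/SD)² = 1 − 0.3879 ≃ 0.6121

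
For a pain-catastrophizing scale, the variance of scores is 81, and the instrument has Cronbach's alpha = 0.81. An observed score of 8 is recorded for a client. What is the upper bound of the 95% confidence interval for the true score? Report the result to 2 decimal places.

SD = √81 = 9.000
SEM = 9.000 · √(1 − 0.810) = 9.000 · √0.190 ≈ 9.000 · 0.436 ≈ 3.923
Half-width = 1.96·3.923 ≈ 7.689
Upper bound: 8 + 7.689 = 15.689

15.69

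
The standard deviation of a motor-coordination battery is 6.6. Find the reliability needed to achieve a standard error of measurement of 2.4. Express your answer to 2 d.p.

0.87

r = 1 − (2.400/6.6)² ≈ 1 − 0.132 ≈ 0.868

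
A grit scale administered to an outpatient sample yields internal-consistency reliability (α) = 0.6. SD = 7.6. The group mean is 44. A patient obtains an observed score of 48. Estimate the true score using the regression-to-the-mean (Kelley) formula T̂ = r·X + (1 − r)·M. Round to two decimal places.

46.40

T̂ = r·X + (1 − r)·M = 0.60000*48 + 0.40000*44 = 28.80000 + 17.60000 ≈ 46.40000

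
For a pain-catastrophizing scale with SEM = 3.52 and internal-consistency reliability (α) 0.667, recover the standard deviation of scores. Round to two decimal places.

SD = SEM / √(1 − r) = 3.52 / √0.3330 ≈ 3.52 / 0.5771 ≈ 6.0999

6.10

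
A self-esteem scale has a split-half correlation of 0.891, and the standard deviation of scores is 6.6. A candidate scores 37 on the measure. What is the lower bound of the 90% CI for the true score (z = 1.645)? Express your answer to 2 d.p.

Full-length reliability (Spearman-Brown) = 2(0.891)/(1+0.891) ≃ 0.9424
SEM = 6.6000×√(1 − 0.9424) ≃ 1.5846
1.645 × SEM ≃ 2.6066
Lower bound: 37 − 2.6066 = 34.3934

34.39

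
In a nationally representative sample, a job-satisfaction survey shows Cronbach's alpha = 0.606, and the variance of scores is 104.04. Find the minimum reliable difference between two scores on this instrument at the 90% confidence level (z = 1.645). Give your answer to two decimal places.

SD = √104.04 = 10.20000
SEM = 10.20000×√(1 − 0.60600) ≈ 6.40248
SE_diff = SEM × √2 ≈ 6.40248 × 1.41421 ≈ 9.05448
Smallest detectable difference = 1.645×9.05448 ≈ 14.89461

14.89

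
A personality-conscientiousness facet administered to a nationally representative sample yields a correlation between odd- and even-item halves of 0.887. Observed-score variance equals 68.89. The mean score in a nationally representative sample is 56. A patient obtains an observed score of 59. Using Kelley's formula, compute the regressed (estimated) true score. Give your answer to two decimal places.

Spearman-Brown: r = 2(0.887) / (1 + 0.887) = 1.7740 / 1.8870 ≃ 0.9401
T̂ = r·X + (1 − r)·M = 0.9401×59 + 0.0599×56 ≃ 55.4669 + 3.3535 ≃ 58.8203

58.82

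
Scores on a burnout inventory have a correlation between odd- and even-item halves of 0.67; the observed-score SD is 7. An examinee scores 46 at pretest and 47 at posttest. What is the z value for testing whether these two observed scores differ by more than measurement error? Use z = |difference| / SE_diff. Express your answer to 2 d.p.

0.23

r_full = 2·0.67 / (1 + 0.67) ≈ 0.802
The standard error of measurement is 7.000*√(1 − 0.802) ≈ 7.000*0.445 ≈ 3.112.
Standard error of the difference = 3.112·√2 ≈ 4.401
z = |46 − 47| / 4.401 = 1 / 4.401 ≈ 0.227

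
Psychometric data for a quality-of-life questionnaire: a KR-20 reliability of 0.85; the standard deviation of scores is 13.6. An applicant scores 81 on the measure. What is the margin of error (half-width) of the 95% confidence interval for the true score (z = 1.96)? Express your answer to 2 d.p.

SEM = 13.600 * √(1 − 0.850) = 13.600 * √0.150 ≈ 13.600 * 0.387 ≈ 5.267
1.96 * SEM ≈ 10.324

10.32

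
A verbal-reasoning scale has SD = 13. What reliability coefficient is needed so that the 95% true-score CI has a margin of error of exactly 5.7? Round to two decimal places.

0.95

Required SEM = 5.7 / 1.96 ≈ 2.9082
r = 1 − (SEM / SD)² = 1 − (2.9082 / 13)² ≈ 1 − 0.0500 ≈ 0.9500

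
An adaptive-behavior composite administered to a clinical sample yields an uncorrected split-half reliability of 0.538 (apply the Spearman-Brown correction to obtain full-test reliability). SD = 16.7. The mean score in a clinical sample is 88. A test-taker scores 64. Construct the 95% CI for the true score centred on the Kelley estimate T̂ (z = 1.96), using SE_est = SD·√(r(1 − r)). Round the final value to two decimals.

Full-length reliability (Spearman-Brown) = 2(0.538)/(1+0.538) ≈ 0.69961
T̂ = 0.69961(64) + 0.30039(88) ≈ 71.20936
SE_est = 16.70000×√(0.69961×0.30039) ≈ 7.65574
CI = 71.20936 ± 1.96 × 7.65574 → [56.20411, 86.21462]

[56.20, 86.21]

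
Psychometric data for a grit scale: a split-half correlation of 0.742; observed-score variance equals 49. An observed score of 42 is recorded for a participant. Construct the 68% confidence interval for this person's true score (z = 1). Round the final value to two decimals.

σ = 49^(1/2) = 7.000
Spearman-Brown: r = 2(0.742) / (1 + 0.742) = 1.484 / 1.742 ≈ 0.852
SEM = 7.000·√(1 − 0.852) ≈ 2.694
Margin = 1 · 2.694 ≈ 2.694
Interval: (39.306, 44.694)

[39.31, 44.69]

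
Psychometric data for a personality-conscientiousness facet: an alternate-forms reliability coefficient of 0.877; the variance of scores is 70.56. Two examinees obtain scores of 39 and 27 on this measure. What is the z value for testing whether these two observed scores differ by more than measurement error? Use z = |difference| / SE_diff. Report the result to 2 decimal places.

SD = √70.56 = 8.400
The standard error of measurement is 8.400·√(1 − 0.877) ≈ 8.400·0.351 ≈ 2.946.
SE_diff = √2 · SEM ≈ 4.166
z = |39 − 27| / 4.166 = 12 / 4.166 ≈ 2.880

2.88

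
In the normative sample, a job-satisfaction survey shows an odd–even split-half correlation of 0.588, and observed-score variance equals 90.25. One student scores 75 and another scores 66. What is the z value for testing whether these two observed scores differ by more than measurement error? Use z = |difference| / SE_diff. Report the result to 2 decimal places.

1.32

σ = 90.25^(1/2) = 9.5000
r_full = 2·0.588 / (1 + 0.588) ≃ 0.7406
The standard error of measurement is 9.5000·√(1 − 0.7406) ≃ 9.5000·0.5094 ≃ 4.8389.
SE_diff = SEM · √2 ≃ 4.8389 · 1.4142 ≃ 6.8432
z = 9 / 6.8432 ≃ 1.3152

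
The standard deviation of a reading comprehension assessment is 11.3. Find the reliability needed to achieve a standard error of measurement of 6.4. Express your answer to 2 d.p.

0.68

r = 1 − (SEM / SD)² = 1 − (6.4000 / 11.3)² ≈ 1 − 0.3208 ≈ 0.6792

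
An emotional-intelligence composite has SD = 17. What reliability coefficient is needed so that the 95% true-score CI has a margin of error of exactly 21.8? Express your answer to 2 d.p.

0.57

SEM needed = half-width / z = 21.8/1.96 ≈ 11.122
r = 1 − (11.122/17)² ≈ 1 − 0.428 ≈ 0.572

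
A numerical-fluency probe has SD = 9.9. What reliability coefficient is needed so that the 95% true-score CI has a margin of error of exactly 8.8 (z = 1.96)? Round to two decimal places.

0.79

Required SEM = 8.8 / 1.96 ≈ 4.48980
Required reliability = 1 − (SEM/SD)² = 1 − 0.20568 ≈ 0.79432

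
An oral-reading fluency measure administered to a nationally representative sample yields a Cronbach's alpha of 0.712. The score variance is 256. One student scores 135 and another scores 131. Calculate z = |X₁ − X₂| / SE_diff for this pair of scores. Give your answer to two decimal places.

SD = √256 ≈ 16.0000
SEM = 16.0000 * √(1 − 0.7120) = 16.0000 * √0.2880 ≈ 16.0000 * 0.5367 ≈ 8.5865
SE_diff = SEM * √2 ≈ 8.5865 * 1.4142 ≈ 12.1431
z = |135 − 131| / 12.1431 = 4 / 12.1431 ≈ 0.3294

0.33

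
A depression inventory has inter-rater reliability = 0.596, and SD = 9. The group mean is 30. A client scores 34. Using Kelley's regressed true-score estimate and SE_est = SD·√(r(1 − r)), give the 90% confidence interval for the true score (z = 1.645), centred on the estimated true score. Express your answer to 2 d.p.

[25.12, 39.65]

Estimated true score = 0.59600·34 + (1 − 0.59600)·30 ≈ 32.38400
SE_est = 9.00000·√[r(1 − r)] ≈ 4.41628
90% CI: 32.38400 ± 7.26478 ≈ (25.11922, 39.64878)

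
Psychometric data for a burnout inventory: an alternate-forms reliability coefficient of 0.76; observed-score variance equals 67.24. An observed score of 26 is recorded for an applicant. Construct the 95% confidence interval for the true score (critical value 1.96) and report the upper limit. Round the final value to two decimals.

33.87

SD = √67.24 = 8.200
The standard error of measurement is 8.200*√(1 − 0.760) ≈ 8.200*0.490 ≈ 4.017.
Half-width = 1.96*4.017 ≈ 7.874
Upper bound: 26 + 7.874 = 33.874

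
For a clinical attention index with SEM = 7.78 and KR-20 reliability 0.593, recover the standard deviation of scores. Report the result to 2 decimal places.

12.20

SD = 7.78 / √(1 − 0.593) ≃ 12.195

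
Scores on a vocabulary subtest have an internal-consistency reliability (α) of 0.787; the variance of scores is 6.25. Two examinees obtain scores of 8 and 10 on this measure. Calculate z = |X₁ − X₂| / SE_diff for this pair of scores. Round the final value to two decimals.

1.23

σ = 6.25^(1/2) = 2.50000
SEM = 2.50000×√(1 − 0.78700) ≈ 1.15380
SE_diff = SEM × √2 ≈ 1.15380 × 1.41421 ≈ 1.63172
z = |8 − 10| / 1.63172 = 2 / 1.63172 ≈ 1.22570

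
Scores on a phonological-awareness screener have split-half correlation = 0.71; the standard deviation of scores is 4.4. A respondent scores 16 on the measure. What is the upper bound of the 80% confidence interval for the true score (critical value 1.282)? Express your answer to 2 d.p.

Full-length reliability (Spearman-Brown) = 2(0.71)/(1+0.71) ≈ 0.83041
SEM = 4.40000·√(1 − 0.83041) ≈ 1.81198
Half-width = 1.282·1.81198 ≈ 2.32296
Upper limit = 16 + 2.32296 ≈ 18.32296

18.32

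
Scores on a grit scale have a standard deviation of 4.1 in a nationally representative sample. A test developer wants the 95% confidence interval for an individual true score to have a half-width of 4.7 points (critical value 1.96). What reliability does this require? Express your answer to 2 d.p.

0.66

Required SEM = 4.7 / 1.96 ≃ 2.3980
Required reliability = 1 − (SEM/SD)² = 1 − 0.3421 ≃ 0.6579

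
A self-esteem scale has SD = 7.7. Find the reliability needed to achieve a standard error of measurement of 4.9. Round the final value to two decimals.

Required reliability = 1 − (SEM/SD)² = 1 − 0.4050 ≈ 0.5950

0.60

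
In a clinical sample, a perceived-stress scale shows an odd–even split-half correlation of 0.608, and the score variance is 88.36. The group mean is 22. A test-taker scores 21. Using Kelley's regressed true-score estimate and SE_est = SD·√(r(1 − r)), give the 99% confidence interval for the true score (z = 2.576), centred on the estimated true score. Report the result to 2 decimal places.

SD = √88.36 = 9.4000
r_full = 2·0.608 / (1 + 0.608) ≃ 0.7562
T̂ = 0.7562(21) + 0.2438(22) ≃ 21.2438
SE_est = SD * √(r(1 − r)) = 9.4000 * √0.1844 ≃ 9.4000 * 0.4294 ≃ 4.0360
CI = 21.2438 ± 2.576 * 4.0360 → [10.8470, 31.6405]

[10.85, 31.64]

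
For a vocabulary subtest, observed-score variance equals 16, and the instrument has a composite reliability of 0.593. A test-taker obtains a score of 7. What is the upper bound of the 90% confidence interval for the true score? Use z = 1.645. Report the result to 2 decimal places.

11.20

σ = 16^(1/2) = 4.0000
SEM = 4.0000·√(1 − 0.5930) ≈ 2.5519
1.645 · SEM ≈ 4.1978
Upper limit = 7 + 4.1978 ≈ 11.1978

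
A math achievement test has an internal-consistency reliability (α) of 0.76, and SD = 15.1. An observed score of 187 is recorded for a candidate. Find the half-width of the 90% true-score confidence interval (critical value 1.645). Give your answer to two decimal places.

SEM = 15.1000×√(1 − 0.7600) ≃ 7.3975
1.645 × SEM ≃ 12.1688

12.17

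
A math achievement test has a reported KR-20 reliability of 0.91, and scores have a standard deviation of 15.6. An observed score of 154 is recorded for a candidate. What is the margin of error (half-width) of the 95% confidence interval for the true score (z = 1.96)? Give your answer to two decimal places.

9.17

The standard error of measurement is 15.600·√(1 − 0.910) ≈ 15.600·0.300 ≈ 4.680.
Margin = 1.96 · 4.680 ≈ 9.173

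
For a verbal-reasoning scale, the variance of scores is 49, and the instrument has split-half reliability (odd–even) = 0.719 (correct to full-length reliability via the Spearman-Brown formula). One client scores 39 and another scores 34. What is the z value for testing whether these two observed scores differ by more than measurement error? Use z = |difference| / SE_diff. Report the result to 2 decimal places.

σ = 49^(1/2) = 7.00000
r_full = 2·0.719 / (1 + 0.719) ≈ 0.83653
SEM = 7.00000·√(1 − 0.83653) ≈ 2.83017
Standard error of the difference = 2.83017·√2 ≈ 4.00247
z = 5 / 4.00247 ≈ 1.24923

1.25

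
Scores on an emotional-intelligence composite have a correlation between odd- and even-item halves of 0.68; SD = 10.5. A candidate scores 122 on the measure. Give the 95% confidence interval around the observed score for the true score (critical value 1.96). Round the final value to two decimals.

r_full = 2·0.68 / (1 + 0.68) ≈ 0.80952
The standard error of measurement is 10.50000*√(1 − 0.80952) ≈ 10.50000*0.43644 ≈ 4.58258.
Half-width = 1.96*4.58258 ≈ 8.98185
95% CI: 122 ± 8.98185 = [113.01815, 130.98185]

[113.02, 130.98]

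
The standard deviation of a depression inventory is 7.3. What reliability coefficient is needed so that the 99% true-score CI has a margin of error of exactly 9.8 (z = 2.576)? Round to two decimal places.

Required SEM = 9.8 / 2.576 ≈ 3.8043
r = 1 − (3.8043/7.3)² ≈ 1 − 0.2716 ≈ 0.7284

0.73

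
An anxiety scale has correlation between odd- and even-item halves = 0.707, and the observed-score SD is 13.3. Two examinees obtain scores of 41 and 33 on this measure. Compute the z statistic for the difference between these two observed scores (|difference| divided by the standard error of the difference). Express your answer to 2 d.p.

1.03

Spearman-Brown: r = 2(0.707) / (1 + 0.707) = 1.41400 / 1.70700 ≈ 0.82835
The standard error of measurement is 13.30000×√(1 − 0.82835) ≈ 13.30000×0.41430 ≈ 5.51022.
SE_diff = √2 × SEM ≈ 7.79262
z = |41 − 33| / 7.79262 = 8 / 7.79262 ≈ 1.02661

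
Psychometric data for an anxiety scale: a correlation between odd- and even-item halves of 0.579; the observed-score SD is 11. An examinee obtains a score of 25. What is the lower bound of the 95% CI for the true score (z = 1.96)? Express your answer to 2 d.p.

13.87

Full-length reliability (Spearman-Brown) = 2(0.579)/(1+0.579) ≈ 0.7334
SEM = 11.0000 × √(1 − 0.7334) = 11.0000 × √0.2666 ≈ 11.0000 × 0.5164 ≈ 5.6799
Half-width = 1.96×5.6799 ≈ 11.1327
Lower bound: 25 − 11.1327 = 13.8673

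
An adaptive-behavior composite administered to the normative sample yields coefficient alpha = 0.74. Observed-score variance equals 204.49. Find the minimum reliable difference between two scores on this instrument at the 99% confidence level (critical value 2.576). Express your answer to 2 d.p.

26.56

SD = √204.49 = 14.300
SEM = 14.300·√(1 − 0.740) ≈ 7.292
SE_diff = √2 · SEM ≈ 10.312
Minimum reliable difference = 2.576 · SE_diff ≈ 2.576 · 10.312 ≈ 26.563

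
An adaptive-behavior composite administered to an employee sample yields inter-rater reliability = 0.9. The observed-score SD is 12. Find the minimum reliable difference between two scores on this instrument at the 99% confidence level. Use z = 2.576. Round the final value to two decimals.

13.82

SEM = 12.00000 × √(1 − 0.90000) = 12.00000 × √0.10000 ≈ 12.00000 × 0.31623 ≈ 3.79473
Standard error of the difference = 3.79473·√2 ≈ 5.36656
Minimum reliable difference = 2.576 × SE_diff ≈ 2.576 × 5.36656 ≈ 13.82427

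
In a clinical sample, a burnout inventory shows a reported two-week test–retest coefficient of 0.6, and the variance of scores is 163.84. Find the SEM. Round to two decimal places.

SD = √163.84 ≈ 12.8000
SEM = 12.8000 × √(1 − 0.6000) = 12.8000 × √0.4000 ≈ 12.8000 × 0.6325 ≈ 8.0954

8.10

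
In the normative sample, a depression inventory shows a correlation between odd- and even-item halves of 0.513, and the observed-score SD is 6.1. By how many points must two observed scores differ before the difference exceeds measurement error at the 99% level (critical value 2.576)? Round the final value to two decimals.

r_full = 2·0.513 / (1 + 0.513) ≃ 0.6781
SEM = 6.1000 * √(1 − 0.6781) = 6.1000 * √0.3219 ≃ 6.1000 * 0.5673 ≃ 3.4608
SE_diff = SEM * √2 ≃ 3.4608 * 1.4142 ≃ 4.8943
Smallest detectable difference = 2.576*4.8943 ≃ 12.6077

12.61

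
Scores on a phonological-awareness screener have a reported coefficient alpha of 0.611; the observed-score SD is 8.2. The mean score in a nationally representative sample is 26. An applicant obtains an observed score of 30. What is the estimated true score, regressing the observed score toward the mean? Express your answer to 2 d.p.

28.44

T̂ = 0.611(30) + 0.389(26) ≈ 28.444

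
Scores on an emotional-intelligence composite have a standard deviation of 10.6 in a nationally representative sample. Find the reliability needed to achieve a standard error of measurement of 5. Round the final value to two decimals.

r = 1 − (5.0000/10.6)² ≈ 1 − 0.2225 ≈ 0.7775

0.78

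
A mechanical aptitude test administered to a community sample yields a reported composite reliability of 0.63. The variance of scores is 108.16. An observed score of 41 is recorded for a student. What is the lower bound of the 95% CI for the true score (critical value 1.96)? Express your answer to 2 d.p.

28.60

SD = √108.16 = 10.40000
SEM = 10.40000 × √(1 − 0.63000) = 10.40000 × √0.37000 ≈ 10.40000 × 0.60828 ≈ 6.32607
1.96 × SEM ≈ 12.39910
Lower bound: 41 − 12.39910 = 28.60090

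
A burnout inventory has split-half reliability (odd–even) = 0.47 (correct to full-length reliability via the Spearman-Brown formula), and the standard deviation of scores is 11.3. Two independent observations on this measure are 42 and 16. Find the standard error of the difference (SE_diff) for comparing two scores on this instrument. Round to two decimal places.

9.60

r_full = 2·0.47 / (1 + 0.47) ≈ 0.6395
The standard error of measurement is 11.3000*√(1 − 0.6395) ≈ 11.3000*0.6005 ≈ 6.7851.
Standard error of the difference = 6.7851·√2 ≈ 9.5956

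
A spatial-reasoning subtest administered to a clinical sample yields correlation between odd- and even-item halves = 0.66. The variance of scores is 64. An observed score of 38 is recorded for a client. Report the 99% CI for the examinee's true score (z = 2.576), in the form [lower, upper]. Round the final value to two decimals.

SD = √64 = 8.0000
Full-length reliability (Spearman-Brown) = 2(0.66)/(1+0.66) ≈ 0.7952
The standard error of measurement is 8.0000·√(1 − 0.7952) ≈ 8.0000·0.4526 ≈ 3.6206.
Half-width = 2.576·3.6206 ≈ 9.3266
Interval: (28.6734, 47.3266)

[28.67, 47.33]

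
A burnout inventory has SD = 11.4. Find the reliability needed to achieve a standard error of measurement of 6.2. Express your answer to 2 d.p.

0.70

r = 1 − (SEM / SD)² = 1 − (6.200 / 11.4)² ≈ 1 − 0.296 ≈ 0.704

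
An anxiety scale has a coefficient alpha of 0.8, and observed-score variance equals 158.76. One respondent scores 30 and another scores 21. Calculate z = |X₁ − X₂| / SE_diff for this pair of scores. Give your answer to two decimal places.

SD = √158.76 = 12.600
SEM = 12.600*√(1 − 0.800) ≈ 5.635
SE_diff = √2 * SEM ≈ 7.969
z = |30 − 21| / 7.969 = 9 / 7.969 ≈ 1.129

1.13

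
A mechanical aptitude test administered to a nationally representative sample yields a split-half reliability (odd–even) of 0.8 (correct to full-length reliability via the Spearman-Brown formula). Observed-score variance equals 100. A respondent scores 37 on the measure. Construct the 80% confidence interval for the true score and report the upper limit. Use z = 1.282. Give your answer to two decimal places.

41.27

σ = 100^(1/2) = 10.0000
r_full = 2·0.8 / (1 + 0.8) ≃ 0.8889
The standard error of measurement is 10.0000×√(1 − 0.8889) ≃ 10.0000×0.3333 ≃ 3.3333.
Half-width = 1.282×3.3333 ≃ 4.2733
Upper bound: 37 + 4.2733 = 41.2733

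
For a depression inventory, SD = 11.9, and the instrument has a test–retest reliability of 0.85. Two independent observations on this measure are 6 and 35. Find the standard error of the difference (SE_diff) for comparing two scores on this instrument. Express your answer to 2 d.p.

The standard error of measurement is 11.9000×√(1 − 0.8500) ≈ 11.9000×0.3873 ≈ 4.6089.
SE_diff = SEM × √2 ≈ 4.6089 × 1.4142 ≈ 6.5179

6.52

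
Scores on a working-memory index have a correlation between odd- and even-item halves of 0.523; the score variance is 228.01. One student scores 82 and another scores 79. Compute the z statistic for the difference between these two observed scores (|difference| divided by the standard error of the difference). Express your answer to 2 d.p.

SD = √228.01 = 15.100
Full-length reliability (Spearman-Brown) = 2(0.523)/(1+0.523) ≈ 0.687
The standard error of measurement is 15.100×√(1 − 0.687) ≈ 15.100×0.560 ≈ 8.451.
Standard error of the difference = 8.451·√2 ≈ 11.951
z = |82 − 79| / 11.951 = 3 / 11.951 ≈ 0.251

0.25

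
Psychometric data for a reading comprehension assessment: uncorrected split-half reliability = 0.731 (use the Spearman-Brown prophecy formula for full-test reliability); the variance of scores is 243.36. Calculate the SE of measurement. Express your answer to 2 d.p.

6.15

σ = 243.36^(1/2) = 15.600
Spearman-Brown: r = 2(0.731) / (1 + 0.731) = 1.462 / 1.731 ≈ 0.845
The standard error of measurement is 15.600·√(1 − 0.845) ≈ 15.600·0.394 ≈ 6.150.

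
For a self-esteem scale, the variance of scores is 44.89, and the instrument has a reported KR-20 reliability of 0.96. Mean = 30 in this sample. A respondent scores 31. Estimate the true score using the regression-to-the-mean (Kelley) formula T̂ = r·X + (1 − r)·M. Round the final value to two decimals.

30.96

T̂ = 0.9600(31) + 0.0400(30) ≃ 30.9600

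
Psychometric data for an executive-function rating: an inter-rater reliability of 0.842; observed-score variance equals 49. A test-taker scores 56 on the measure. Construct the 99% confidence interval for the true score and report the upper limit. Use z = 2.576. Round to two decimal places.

63.17

SD = √49 = 7.0000
SEM = 7.0000 × √(1 − 0.8420) = 7.0000 × √0.1580 ≈ 7.0000 × 0.3975 ≈ 2.7824
2.576 × SEM ≈ 7.1676
Upper limit = 56 + 7.1676 ≈ 63.1676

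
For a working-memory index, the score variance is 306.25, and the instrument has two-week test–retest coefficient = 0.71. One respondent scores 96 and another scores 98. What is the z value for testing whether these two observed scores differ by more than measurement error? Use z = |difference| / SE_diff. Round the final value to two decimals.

SD = √306.25 = 17.500
The standard error of measurement is 17.500*√(1 − 0.710) ≈ 17.500*0.539 ≈ 9.424.
SE_diff = SEM * √2 ≈ 9.424 * 1.414 ≈ 13.328
z = |96 − 98| / 13.328 = 2 / 13.328 ≈ 0.150

0.15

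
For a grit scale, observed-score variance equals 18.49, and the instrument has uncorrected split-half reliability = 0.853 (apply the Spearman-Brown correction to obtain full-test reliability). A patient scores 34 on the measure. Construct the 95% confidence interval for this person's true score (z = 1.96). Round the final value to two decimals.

[31.63, 36.37]

SD = √18.49 ≈ 4.3000
Spearman-Brown: r = 2(0.853) / (1 + 0.853) = 1.7060 / 1.8530 ≈ 0.9207
SEM = 4.3000 × √(1 − 0.9207) = 4.3000 × √0.0793 ≈ 4.3000 × 0.2817 ≈ 1.2111
1.96 × SEM ≈ 2.3738
Interval: (31.6262, 36.3738)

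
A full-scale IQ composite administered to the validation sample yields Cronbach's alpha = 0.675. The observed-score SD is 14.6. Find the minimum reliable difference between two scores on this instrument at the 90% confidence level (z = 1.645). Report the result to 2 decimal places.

19.36

SEM = 14.6000 × √(1 − 0.6750) = 14.6000 × √0.3250 ≈ 14.6000 × 0.5701 ≈ 8.3233
Standard error of the difference = 8.3233·√2 ≈ 11.7709
Minimum reliable difference = 1.645 × SE_diff ≈ 1.645 × 11.7709 ≈ 19.3631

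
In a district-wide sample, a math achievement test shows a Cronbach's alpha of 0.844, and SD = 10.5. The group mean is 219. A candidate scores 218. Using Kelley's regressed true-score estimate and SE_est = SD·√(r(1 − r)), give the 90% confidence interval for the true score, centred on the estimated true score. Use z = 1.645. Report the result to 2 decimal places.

[211.89, 224.42]

T̂ = r·X + (1 − r)·M = 0.844·218 + 0.156·219 = 183.992 + 34.164 ≈ 218.156
SE_est = SD · √(r(1 − r)) = 10.500 · √0.132 ≈ 10.500 · 0.363 ≈ 3.810
90% CI: 218.156 ± 6.267 ≈ (211.889, 224.423)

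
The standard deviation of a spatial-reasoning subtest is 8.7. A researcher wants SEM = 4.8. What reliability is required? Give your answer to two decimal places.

0.70

r = 1 − (4.800/8.7)² ≈ 1 − 0.304 ≈ 0.696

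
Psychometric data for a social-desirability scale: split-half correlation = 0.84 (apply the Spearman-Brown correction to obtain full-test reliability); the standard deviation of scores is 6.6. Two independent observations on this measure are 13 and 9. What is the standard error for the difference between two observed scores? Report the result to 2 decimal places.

Full-length reliability (Spearman-Brown) = 2(0.84)/(1+0.84) ≈ 0.9130
SEM = 6.6000 · √(1 − 0.9130) = 6.6000 · √0.0870 ≈ 6.6000 · 0.2949 ≈ 1.9462
Standard error of the difference = 1.9462·√2 ≈ 2.7524

2.75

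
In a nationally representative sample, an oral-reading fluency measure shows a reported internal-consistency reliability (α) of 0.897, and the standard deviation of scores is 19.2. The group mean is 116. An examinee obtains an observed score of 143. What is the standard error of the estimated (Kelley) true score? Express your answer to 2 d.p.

SE_est = SD × √(r(1 − r)) = 19.200 × √0.092 ≈ 19.200 × 0.304 ≈ 5.836

5.84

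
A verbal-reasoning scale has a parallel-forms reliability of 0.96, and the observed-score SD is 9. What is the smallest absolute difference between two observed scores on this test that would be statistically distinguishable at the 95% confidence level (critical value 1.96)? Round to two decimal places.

4.99

SEM = 9.0000 * √(1 − 0.9600) = 9.0000 * √0.0400 ≈ 9.0000 * 0.2000 ≈ 1.8000
SE_diff = SEM * √2 ≈ 1.8000 * 1.4142 ≈ 2.5456
Smallest detectable difference = 1.96*2.5456 ≈ 4.9893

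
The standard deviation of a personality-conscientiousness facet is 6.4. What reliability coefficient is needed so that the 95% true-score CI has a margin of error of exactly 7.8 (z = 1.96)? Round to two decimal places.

SEM needed = half-width / z = 7.8/1.96 ≈ 3.9796
Required reliability = 1 − (SEM/SD)² = 1 − 0.3866 ≈ 0.6134

0.61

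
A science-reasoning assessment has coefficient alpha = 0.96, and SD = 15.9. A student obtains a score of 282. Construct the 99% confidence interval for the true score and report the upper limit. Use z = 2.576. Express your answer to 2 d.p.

290.19

SEM = 15.9000×√(1 − 0.9600) ≃ 3.1800
2.576 × SEM ≃ 8.1917
Upper bound: 282 + 8.1917 = 290.1917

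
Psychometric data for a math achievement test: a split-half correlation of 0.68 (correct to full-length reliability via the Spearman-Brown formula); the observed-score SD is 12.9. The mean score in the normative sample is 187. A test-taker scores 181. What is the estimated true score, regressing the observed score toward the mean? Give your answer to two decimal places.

182.14

r_full = 2·0.68 / (1 + 0.68) ≈ 0.810
Estimated true score = 0.810*181 + (1 − 0.810)*187 ≈ 182.143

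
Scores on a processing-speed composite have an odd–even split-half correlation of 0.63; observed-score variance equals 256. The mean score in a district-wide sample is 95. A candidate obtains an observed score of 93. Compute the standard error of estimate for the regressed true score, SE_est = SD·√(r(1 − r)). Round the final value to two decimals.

SD = √256 = 16.0000
Full-length reliability (Spearman-Brown) = 2(0.63)/(1+0.63) ≈ 0.7730
SE_est = 16.0000·√[r(1 − r)] ≈ 6.7022

6.70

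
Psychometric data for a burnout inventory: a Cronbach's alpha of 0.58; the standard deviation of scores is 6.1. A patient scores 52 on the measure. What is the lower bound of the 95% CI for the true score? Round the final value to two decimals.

SEM = 6.1000 · √(1 − 0.5800) = 6.1000 · √0.4200 ≈ 6.1000 · 0.6481 ≈ 3.9533
Half-width = 1.96·3.9533 ≈ 7.7484
Lower limit = 52 − 7.7484 ≈ 44.2516

44.25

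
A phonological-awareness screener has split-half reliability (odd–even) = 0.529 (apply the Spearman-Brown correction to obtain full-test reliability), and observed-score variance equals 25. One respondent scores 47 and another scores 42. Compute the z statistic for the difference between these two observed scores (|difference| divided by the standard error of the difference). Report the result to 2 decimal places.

1.27

SD = √25 ≈ 5.00000
Spearman-Brown: r = 2(0.529) / (1 + 0.529) = 1.05800 / 1.52900 ≈ 0.69196
SEM = 5.00000 * √(1 − 0.69196) = 5.00000 * √0.30804 ≈ 5.00000 * 0.55502 ≈ 2.77509
SE_diff = SEM * √2 ≈ 2.77509 * 1.41421 ≈ 3.92457
z = |47 − 42| / 3.92457 = 5 / 3.92457 ≈ 1.27403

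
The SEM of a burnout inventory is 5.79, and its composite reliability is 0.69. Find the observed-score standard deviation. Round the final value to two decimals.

SD = SEM / √(1 − r) = 5.79 / √0.310 ≈ 5.79 / 0.557 ≈ 10.399

10.40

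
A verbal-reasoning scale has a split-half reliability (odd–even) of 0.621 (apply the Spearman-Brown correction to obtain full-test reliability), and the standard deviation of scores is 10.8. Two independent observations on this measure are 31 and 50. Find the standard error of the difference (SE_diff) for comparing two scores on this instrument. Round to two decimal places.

7.39

r_full = 2·0.621 / (1 + 0.621) ≈ 0.7662
SEM = 10.8000×√(1 − 0.7662) ≈ 5.2222
Standard error of the difference = 5.2222·√2 ≈ 7.3853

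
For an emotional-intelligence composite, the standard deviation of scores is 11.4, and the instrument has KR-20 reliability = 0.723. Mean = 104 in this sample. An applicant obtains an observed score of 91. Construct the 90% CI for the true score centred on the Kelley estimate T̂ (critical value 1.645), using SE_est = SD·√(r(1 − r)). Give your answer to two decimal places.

[86.21, 102.99]

T̂ = r·X + (1 − r)·M = 0.723·91 + 0.277·104 = 65.793 + 28.808 ≈ 94.601
SE_est = SD · √(r(1 − r)) = 11.400 · √0.200 ≈ 11.400 · 0.448 ≈ 5.102
CI = 94.601 ± 1.645 · 5.102 → [86.209, 102.993]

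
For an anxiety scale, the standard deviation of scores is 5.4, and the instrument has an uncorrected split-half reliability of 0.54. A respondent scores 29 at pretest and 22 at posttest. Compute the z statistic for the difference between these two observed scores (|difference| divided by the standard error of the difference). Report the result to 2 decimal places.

Spearman-Brown: r = 2(0.54) / (1 + 0.54) = 1.08000 / 1.54000 ≈ 0.70130
SEM = 5.40000*√(1 − 0.70130) ≈ 2.95129
SE_diff = √2 * SEM ≈ 4.17376
z = 7 / 4.17376 ≈ 1.67715

1.68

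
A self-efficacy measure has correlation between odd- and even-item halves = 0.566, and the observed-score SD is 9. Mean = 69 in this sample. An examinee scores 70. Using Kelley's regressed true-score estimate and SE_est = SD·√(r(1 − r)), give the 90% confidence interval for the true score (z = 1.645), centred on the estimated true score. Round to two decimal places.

r_full = 2·0.566 / (1 + 0.566) ≃ 0.7229
Estimated true score = 0.7229·70 + (1 − 0.7229)·69 ≃ 69.7229
SE_est = SD · √(r(1 − r)) = 9.0000 · √0.2003 ≃ 9.0000 · 0.4476 ≃ 4.0283
CI = 69.7229 ± 1.645 · 4.0283 → [63.0964, 76.3494]

[63.10, 76.35]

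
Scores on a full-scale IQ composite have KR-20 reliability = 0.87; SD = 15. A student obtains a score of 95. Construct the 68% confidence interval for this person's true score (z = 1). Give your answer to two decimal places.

SEM = 15.000*√(1 − 0.870) ≈ 5.408
Half-width = 1*5.408 ≈ 5.408
Interval: (89.592, 100.408)

[89.59, 100.41]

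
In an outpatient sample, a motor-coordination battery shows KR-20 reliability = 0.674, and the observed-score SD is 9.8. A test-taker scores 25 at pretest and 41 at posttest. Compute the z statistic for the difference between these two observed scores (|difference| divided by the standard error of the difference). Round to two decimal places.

2.02

The standard error of measurement is 9.800*√(1 − 0.674) ≃ 9.800*0.571 ≃ 5.595.
SE_diff = √2 * SEM ≃ 7.913
z = |25 − 41| / 7.913 = 16 / 7.913 ≃ 2.022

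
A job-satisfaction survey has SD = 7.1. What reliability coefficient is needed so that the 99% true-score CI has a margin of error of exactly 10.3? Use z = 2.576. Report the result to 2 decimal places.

Required SEM = 10.3 / 2.576 ≃ 3.9984
Required reliability = 1 − (SEM/SD)² = 1 − 0.3172 ≃ 0.6828

0.68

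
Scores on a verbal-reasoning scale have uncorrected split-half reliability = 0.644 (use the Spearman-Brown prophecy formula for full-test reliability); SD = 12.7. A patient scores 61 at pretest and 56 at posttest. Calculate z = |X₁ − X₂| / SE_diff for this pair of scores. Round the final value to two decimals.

0.60

Spearman-Brown: r = 2(0.644) / (1 + 0.644) = 1.2880 / 1.6440 ≈ 0.7835
The standard error of measurement is 12.7000*√(1 − 0.7835) ≈ 12.7000*0.4653 ≈ 5.9099.
Standard error of the difference = 5.9099·√2 ≈ 8.3578
z = |61 − 56| / 8.3578 = 5 / 8.3578 ≈ 0.5982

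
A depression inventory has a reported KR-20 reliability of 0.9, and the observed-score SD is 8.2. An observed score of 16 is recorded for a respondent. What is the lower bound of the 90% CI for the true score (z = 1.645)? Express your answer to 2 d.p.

11.73

SEM = 8.2000 · √(1 − 0.9000) = 8.2000 · √0.1000 ≈ 8.2000 · 0.3162 ≈ 2.5931
1.645 · SEM ≈ 4.2656
Lower bound: 16 − 4.2656 = 11.7344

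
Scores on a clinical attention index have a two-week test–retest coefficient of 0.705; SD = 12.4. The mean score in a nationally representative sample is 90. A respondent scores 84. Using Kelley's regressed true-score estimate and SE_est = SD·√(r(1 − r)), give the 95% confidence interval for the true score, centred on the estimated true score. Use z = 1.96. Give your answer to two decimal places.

[74.69, 96.85]

Estimated true score = 0.705×84 + (1 − 0.705)×90 ≈ 85.770
SE_est = SD × √(r(1 − r)) = 12.400 × √0.208 ≈ 12.400 × 0.456 ≈ 5.655
CI = 85.770 ± 1.96 × 5.655 → [74.686, 96.854]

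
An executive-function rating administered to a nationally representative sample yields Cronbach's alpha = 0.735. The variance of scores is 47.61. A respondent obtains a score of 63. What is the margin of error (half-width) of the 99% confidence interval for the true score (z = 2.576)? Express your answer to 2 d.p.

9.15

SD = √47.61 = 6.9000
SEM = 6.9000×√(1 − 0.7350) ≈ 3.5520
Margin = 2.576 × 3.5520 ≈ 9.1499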